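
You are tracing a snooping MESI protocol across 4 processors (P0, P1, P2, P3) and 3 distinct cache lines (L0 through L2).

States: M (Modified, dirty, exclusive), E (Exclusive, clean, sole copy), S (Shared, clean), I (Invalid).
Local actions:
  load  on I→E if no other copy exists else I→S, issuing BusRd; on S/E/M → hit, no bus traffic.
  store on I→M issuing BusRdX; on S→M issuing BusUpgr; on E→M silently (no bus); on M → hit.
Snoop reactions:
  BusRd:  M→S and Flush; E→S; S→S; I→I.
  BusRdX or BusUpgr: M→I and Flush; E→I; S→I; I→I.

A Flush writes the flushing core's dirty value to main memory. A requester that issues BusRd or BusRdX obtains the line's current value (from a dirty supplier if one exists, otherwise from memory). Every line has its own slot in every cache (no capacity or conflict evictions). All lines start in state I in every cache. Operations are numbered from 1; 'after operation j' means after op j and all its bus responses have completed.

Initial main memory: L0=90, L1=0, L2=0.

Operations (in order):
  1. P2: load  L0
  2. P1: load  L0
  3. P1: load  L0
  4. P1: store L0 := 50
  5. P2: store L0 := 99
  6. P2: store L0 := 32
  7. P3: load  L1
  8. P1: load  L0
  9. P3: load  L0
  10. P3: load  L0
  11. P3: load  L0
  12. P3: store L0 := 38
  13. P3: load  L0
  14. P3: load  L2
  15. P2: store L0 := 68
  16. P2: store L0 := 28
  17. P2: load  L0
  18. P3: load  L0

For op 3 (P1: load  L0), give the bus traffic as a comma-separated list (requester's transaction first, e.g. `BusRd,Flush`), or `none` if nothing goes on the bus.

bus = none

1. P2: load  L0  bus=[BusRd]  L0: P0=I P1=I P2=E P3=I  mem[L0]=90
2. P1: load  L0  bus=[BusRd]  L0: P0=I P1=S P2=S P3=I  mem[L0]=90
3. P1: load  L0  bus=[-]  L0: P0=I P1=S P2=S P3=I  mem[L0]=90
4. P1: store L0 := 50  bus=[BusUpgr]  L0: P0=I P1=M P2=I P3=I  mem[L0]=90
5. P2: store L0 := 99  bus=[BusRdX,Flush]  L0: P0=I P1=I P2=M P3=I  mem[L0]=50
6. P2: store L0 := 32  bus=[-]  L0: P0=I P1=I P2=M P3=I  mem[L0]=50
7. P3: load  L1  bus=[BusRd]  L1: P0=I P1=I P2=I P3=E  mem[L1]=0
8. P1: load  L0  bus=[BusRd,Flush]  L0: P0=I P1=S P2=S P3=I  mem[L0]=32
9. P3: load  L0  bus=[BusRd]  L0: P0=I P1=S P2=S P3=S  mem[L0]=32
10. P3: load  L0  bus=[-]  L0: P0=I P1=S P2=S P3=S  mem[L0]=32
11. P3: load  L0  bus=[-]  L0: P0=I P1=S P2=S P3=S  mem[L0]=32
12. P3: store L0 := 38  bus=[BusUpgr]  L0: P0=I P1=I P2=I P3=M  mem[L0]=32
13. P3: load  L0  bus=[-]  L0: P0=I P1=I P2=I P3=M  mem[L0]=32
14. P3: load  L2  bus=[BusRd]  L2: P0=I P1=I P2=I P3=E  mem[L2]=0
15. P2: store L0 := 68  bus=[BusRdX,Flush]  L0: P0=I P1=I P2=M P3=I  mem[L0]=38
16. P2: store L0 := 28  bus=[-]  L0: P0=I P1=I P2=M P3=I  mem[L0]=38
17. P2: load  L0  bus=[-]  L0: P0=I P1=I P2=M P3=I  mem[L0]=38
18. P3: load  L0  bus=[BusRd,Flush]  L0: P0=I P1=I P2=S P3=S  mem[L0]=28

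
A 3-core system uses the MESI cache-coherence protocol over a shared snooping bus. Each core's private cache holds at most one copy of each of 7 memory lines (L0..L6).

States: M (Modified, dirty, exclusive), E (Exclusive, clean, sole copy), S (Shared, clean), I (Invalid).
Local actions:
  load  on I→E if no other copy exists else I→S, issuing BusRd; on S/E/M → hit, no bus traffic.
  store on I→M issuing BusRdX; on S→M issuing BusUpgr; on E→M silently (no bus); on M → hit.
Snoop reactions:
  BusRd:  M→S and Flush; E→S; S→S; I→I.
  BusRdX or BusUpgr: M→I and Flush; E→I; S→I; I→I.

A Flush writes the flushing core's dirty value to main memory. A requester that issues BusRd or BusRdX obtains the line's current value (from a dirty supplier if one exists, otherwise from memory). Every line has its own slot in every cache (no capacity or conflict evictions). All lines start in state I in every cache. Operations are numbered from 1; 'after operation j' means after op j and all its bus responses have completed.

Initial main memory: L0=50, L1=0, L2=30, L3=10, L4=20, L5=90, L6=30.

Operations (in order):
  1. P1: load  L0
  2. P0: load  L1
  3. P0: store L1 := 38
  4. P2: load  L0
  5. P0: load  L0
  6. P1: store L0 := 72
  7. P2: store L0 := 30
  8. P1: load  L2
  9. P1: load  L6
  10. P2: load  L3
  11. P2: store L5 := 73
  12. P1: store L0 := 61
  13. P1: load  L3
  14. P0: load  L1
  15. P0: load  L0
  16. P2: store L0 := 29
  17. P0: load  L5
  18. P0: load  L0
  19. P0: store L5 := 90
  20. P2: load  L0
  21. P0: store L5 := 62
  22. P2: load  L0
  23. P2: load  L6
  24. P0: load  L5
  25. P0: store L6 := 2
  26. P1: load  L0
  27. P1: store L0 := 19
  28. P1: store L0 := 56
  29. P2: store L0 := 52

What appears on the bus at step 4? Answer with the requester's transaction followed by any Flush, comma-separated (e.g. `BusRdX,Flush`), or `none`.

bus = BusRd

1. P1: load  L0  bus=[BusRd]  L0: P0=I P1=E P2=I  mem[L0]=50
2. P0: load  L1  bus=[BusRd]  L1: P0=E P1=I P2=I  mem[L1]=0
3. P0: store L1 := 38  bus=[-]  L1: P0=M P1=I P2=I  mem[L1]=0
4. P2: load  L0  bus=[BusRd]  L0: P0=I P1=S P2=S  mem[L0]=50
5. P0: load  L0  bus=[BusRd]  L0: P0=S P1=S P2=S  mem[L0]=50
6. P1: store L0 := 72  bus=[BusUpgr]  L0: P0=I P1=M P2=I  mem[L0]=50
7. P2: store L0 := 30  bus=[BusRdX,Flush]  L0: P0=I P1=I P2=M  mem[L0]=72
8. P1: load  L2  bus=[BusRd]  L2: P0=I P1=E P2=I  mem[L2]=30
9. P1: load  L6  bus=[BusRd]  L6: P0=I P1=E P2=I  mem[L6]=30
10. P2: load  L3  bus=[BusRd]  L3: P0=I P1=I P2=E  mem[L3]=10
11. P2: store L5 := 73  bus=[BusRdX]  L5: P0=I P1=I P2=M  mem[L5]=90
12. P1: store L0 := 61  bus=[BusRdX,Flush]  L0: P0=I P1=M P2=I  mem[L0]=30
13. P1: load  L3  bus=[BusRd]  L3: P0=I P1=S P2=S  mem[L3]=10
14. P0: load  L1  bus=[-]  L1: P0=M P1=I P2=I  mem[L1]=0
15. P0: load  L0  bus=[BusRd,Flush]  L0: P0=S P1=S P2=I  mem[L0]=61
16. P2: store L0 := 29  bus=[BusRdX]  L0: P0=I P1=I P2=M  mem[L0]=61
17. P0: load  L5  bus=[BusRd,Flush]  L5: P0=S P1=I P2=S  mem[L5]=73
18. P0: load  L0  bus=[BusRd,Flush]  L0: P0=S P1=I P2=S  mem[L0]=29
19. P0: store L5 := 90  bus=[BusUpgr]  L5: P0=M P1=I P2=I  mem[L5]=73
20. P2: load  L0  bus=[-]  L0: P0=S P1=I P2=S  mem[L0]=29
21. P0: store L5 := 62  bus=[-]  L5: P0=M P1=I P2=I  mem[L5]=73
22. P2: load  L0  bus=[-]  L0: P0=S P1=I P2=S  mem[L0]=29
23. P2: load  L6  bus=[BusRd]  L6: P0=I P1=S P2=S  mem[L6]=30
24. P0: load  L5  bus=[-]  L5: P0=M P1=I P2=I  mem[L5]=73
25. P0: store L6 := 2  bus=[BusRdX]  L6: P0=M P1=I P2=I  mem[L6]=30
26. P1: load  L0  bus=[BusRd]  L0: P0=S P1=S P2=S  mem[L0]=29
27. P1: store L0 := 19  bus=[BusUpgr]  L0: P0=I P1=M P2=I  mem[L0]=29
28. P1: store L0 := 56  bus=[-]  L0: P0=I P1=M P2=I  mem[L0]=29
29. P2: store L0 := 52  bus=[BusRdX,Flush]  L0: P0=I P1=I P2=M  mem[L0]=56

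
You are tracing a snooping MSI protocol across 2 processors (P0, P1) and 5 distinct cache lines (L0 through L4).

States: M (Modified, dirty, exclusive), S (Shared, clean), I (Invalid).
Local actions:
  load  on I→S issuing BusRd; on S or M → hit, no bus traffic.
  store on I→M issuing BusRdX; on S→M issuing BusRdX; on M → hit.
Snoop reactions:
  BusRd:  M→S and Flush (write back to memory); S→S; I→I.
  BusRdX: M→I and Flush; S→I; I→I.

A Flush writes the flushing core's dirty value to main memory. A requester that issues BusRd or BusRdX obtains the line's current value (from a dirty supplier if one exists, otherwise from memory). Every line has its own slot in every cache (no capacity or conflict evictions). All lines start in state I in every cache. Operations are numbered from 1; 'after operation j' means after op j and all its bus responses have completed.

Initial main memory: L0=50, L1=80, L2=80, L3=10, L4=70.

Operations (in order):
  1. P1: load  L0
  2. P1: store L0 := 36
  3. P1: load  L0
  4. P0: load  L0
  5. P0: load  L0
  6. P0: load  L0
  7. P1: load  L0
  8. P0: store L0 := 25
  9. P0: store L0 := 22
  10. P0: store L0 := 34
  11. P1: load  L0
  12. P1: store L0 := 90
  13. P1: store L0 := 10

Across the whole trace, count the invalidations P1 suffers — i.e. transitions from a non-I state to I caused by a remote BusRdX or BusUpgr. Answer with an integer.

step 1: P1: load  L0  ⟶  IS  (L0)  txn=BusRd  M[L0]=50
step 2: P1: store L0 := 36  ⟶  IM  (L0)  txn=BusRdX  M[L0]=50
step 3: P1: load  L0  ⟶  IM  (L0)  txn=∅  M[L0]=50
step 4: P0: load  L0  ⟶  SS  (L0)  txn=BusRd+Flush  M[L0]=36
step 5: P0: load  L0  ⟶  SS  (L0)  txn=∅  M[L0]=36
step 6: P0: load  L0  ⟶  SS  (L0)  txn=∅  M[L0]=36
step 7: P1: load  L0  ⟶  SS  (L0)  txn=∅  M[L0]=36
step 8: P0: store L0 := 25  ⟶  MI  (L0)  txn=BusRdX  M[L0]=36
step 9: P0: store L0 := 22  ⟶  MI  (L0)  txn=∅  M[L0]=36
step 10: P0: store L0 := 34  ⟶  MI  (L0)  txn=∅  M[L0]=36
step 11: P1: load  L0  ⟶  SS  (L0)  txn=BusRd+Flush  M[L0]=34
step 12: P1: store L0 := 90  ⟶  IM  (L0)  txn=BusRdX  M[L0]=34
step 13: P1: store L0 := 10  ⟶  IM  (L0)  txn=∅  M[L0]=34

invalidations = 1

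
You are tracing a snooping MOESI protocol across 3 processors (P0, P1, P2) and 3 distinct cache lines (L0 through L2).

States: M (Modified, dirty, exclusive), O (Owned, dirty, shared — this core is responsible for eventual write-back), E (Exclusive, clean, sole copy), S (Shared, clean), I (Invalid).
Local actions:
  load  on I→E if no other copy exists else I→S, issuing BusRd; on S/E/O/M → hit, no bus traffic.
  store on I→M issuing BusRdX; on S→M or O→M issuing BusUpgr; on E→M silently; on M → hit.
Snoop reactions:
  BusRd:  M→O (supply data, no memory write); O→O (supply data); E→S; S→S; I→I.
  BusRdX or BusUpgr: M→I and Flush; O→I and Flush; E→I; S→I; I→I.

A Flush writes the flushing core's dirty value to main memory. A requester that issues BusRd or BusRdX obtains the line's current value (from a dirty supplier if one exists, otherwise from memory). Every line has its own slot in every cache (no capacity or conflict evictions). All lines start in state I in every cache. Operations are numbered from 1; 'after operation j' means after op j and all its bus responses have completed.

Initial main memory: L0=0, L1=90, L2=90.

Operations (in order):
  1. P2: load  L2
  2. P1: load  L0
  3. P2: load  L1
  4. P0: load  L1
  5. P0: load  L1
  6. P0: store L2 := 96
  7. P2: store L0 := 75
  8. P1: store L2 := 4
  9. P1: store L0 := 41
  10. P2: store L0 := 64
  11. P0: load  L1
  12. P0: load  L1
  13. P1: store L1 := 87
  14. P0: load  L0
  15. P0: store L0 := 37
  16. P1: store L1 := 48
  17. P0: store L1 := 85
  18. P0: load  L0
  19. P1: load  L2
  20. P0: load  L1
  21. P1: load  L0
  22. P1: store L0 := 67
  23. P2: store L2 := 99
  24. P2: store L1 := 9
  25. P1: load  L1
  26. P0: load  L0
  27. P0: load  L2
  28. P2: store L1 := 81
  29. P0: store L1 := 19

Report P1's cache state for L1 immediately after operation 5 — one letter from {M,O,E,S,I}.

state = I

1. P2: load  L2  bus=[BusRd]  L2: P0=I P1=I P2=E  mem[L2]=90
2. P1: load  L0  bus=[BusRd]  L0: P0=I P1=E P2=I  mem[L0]=0
3. P2: load  L1  bus=[BusRd]  L1: P0=I P1=I P2=E  mem[L1]=90
4. P0: load  L1  bus=[BusRd]  L1: P0=S P1=I P2=S  mem[L1]=90
5. P0: load  L1  bus=[-]  L1: P0=S P1=I P2=S  mem[L1]=90
6. P0: store L2 := 96  bus=[BusRdX]  L2: P0=M P1=I P2=I  mem[L2]=90
7. P2: store L0 := 75  bus=[BusRdX]  L0: P0=I P1=I P2=M  mem[L0]=0
8. P1: store L2 := 4  bus=[BusRdX,Flush]  L2: P0=I P1=M P2=I  mem[L2]=96
9. P1: store L0 := 41  bus=[BusRdX,Flush]  L0: P0=I P1=M P2=I  mem[L0]=75
10. P2: store L0 := 64  bus=[BusRdX,Flush]  L0: P0=I P1=I P2=M  mem[L0]=41
11. P0: load  L1  bus=[-]  L1: P0=S P1=I P2=S  mem[L1]=90
12. P0: load  L1  bus=[-]  L1: P0=S P1=I P2=S  mem[L1]=90
13. P1: store L1 := 87  bus=[BusRdX]  L1: P0=I P1=M P2=I  mem[L1]=90
14. P0: load  L0  bus=[BusRd]  L0: P0=S P1=I P2=O  mem[L0]=41
15. P0: store L0 := 37  bus=[BusUpgr,Flush]  L0: P0=M P1=I P2=I  mem[L0]=64
16. P1: store L1 := 48  bus=[-]  L1: P0=I P1=M P2=I  mem[L1]=90
17. P0: store L1 := 85  bus=[BusRdX,Flush]  L1: P0=M P1=I P2=I  mem[L1]=48
18. P0: load  L0  bus=[-]  L0: P0=M P1=I P2=I  mem[L0]=64
19. P1: load  L2  bus=[-]  L2: P0=I P1=M P2=I  mem[L2]=96
20. P0: load  L1  bus=[-]  L1: P0=M P1=I P2=I  mem[L1]=48
21. P1: load  L0  bus=[BusRd]  L0: P0=O P1=S P2=I  mem[L0]=64
22. P1: store L0 := 67  bus=[BusUpgr,Flush]  L0: P0=I P1=M P2=I  mem[L0]=37
23. P2: store L2 := 99  bus=[BusRdX,Flush]  L2: P0=I P1=I P2=M  mem[L2]=4
24. P2: store L1 := 9  bus=[BusRdX,Flush]  L1: P0=I P1=I P2=M  mem[L1]=85
25. P1: load  L1  bus=[BusRd]  L1: P0=I P1=S P2=O  mem[L1]=85
26. P0: load  L0  bus=[BusRd]  L0: P0=S P1=O P2=I  mem[L0]=37
27. P0: load  L2  bus=[BusRd]  L2: P0=S P1=I P2=O  mem[L2]=4
28. P2: store L1 := 81  bus=[BusUpgr]  L1: P0=I P1=I P2=M  mem[L1]=85
29. P0: store L1 := 19  bus=[BusRdX,Flush]  L1: P0=M P1=I P2=I  mem[L1]=81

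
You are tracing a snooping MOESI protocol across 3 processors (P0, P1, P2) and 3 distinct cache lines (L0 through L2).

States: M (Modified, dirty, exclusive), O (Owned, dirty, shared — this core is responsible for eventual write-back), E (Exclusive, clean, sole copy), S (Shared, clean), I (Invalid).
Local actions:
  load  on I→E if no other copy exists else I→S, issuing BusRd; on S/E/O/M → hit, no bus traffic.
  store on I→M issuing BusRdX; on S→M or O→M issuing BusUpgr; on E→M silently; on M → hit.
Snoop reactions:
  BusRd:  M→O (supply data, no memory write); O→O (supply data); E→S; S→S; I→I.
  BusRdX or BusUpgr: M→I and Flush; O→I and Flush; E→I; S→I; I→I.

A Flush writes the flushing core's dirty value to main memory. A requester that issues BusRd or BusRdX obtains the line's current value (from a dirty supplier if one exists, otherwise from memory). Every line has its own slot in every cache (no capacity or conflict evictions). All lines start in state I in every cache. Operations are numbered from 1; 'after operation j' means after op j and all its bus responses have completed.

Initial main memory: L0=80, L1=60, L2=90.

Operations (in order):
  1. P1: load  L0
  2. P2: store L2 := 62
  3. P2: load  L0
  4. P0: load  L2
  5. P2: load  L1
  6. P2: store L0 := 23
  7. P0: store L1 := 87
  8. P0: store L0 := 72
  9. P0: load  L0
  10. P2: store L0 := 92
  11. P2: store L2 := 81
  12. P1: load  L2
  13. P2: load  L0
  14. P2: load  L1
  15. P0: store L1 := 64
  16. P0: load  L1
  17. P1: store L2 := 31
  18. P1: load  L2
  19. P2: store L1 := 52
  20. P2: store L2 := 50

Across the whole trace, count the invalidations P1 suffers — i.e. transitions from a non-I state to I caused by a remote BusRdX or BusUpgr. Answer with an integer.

  op1 P1: load  L0 → I/E/I on L0; bus BusRd; mem=80
  op2 P2: store L2 := 62 → I/I/M on L2; bus BusRdX; mem=90
  op3 P2: load  L0 → I/S/S on L0; bus BusRd; mem=80
  op4 P0: load  L2 → S/I/O on L2; bus BusRd; mem=90
  op5 P2: load  L1 → I/I/E on L1; bus BusRd; mem=60
  op6 P2: store L0 := 23 → I/I/M on L0; bus BusUpgr; mem=80
  op7 P0: store L1 := 87 → M/I/I on L1; bus BusRdX; mem=60
  op8 P0: store L0 := 72 → M/I/I on L0; bus BusRdX Flush; mem=23
  op9 P0: load  L0 → M/I/I on L0; bus (none); mem=23
  op10 P2: store L0 := 92 → I/I/M on L0; bus BusRdX Flush; mem=72
  op11 P2: store L2 := 81 → I/I/M on L2; bus BusUpgr; mem=90
  op12 P1: load  L2 → I/S/O on L2; bus BusRd; mem=90
  op13 P2: load  L0 → I/I/M on L0; bus (none); mem=72
  op14 P2: load  L1 → O/I/S on L1; bus BusRd; mem=60
  op15 P0: store L1 := 64 → M/I/I on L1; bus BusUpgr; mem=60
  op16 P0: load  L1 → M/I/I on L1; bus (none); mem=60
  op17 P1: store L2 := 31 → I/M/I on L2; bus BusUpgr Flush; mem=81
  op18 P1: load  L2 → I/M/I on L2; bus (none); mem=81
  op19 P2: store L1 := 52 → I/I/M on L1; bus BusRdX Flush; mem=64
  op20 P2: store L2 := 50 → I/I/M on L2; bus BusRdX Flush; mem=31

invalidations = 2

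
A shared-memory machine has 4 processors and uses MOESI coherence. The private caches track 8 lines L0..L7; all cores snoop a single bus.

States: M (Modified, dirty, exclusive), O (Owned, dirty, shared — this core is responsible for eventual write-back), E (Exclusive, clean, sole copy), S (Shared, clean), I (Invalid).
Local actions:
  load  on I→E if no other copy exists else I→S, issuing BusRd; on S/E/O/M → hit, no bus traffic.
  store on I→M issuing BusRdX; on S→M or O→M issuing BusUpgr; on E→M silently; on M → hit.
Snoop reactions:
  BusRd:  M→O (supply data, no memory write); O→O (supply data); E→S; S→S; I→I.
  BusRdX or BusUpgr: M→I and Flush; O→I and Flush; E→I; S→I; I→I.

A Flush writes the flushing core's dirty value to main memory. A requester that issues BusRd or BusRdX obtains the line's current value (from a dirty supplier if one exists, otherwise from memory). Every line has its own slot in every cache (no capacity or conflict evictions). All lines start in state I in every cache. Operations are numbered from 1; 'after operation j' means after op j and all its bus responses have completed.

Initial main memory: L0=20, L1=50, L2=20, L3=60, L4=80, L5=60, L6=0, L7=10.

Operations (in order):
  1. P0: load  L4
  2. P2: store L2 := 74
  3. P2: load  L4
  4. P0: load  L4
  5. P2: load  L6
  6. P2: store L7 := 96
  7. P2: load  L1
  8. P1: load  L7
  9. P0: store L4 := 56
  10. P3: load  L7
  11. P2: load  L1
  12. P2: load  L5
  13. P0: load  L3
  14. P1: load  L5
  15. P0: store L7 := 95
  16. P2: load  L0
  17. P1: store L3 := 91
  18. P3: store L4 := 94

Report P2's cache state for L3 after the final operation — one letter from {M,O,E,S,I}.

state = I

[1] P0: load  L4 | P0:E(80), P1:I, P2:I, P3:I | bus: BusRd
[2] P2: store L2 := 74 | P0:I, P1:I, P2:M(74), P3:I | bus: BusRdX
[3] P2: load  L4 | P0:S(80), P1:I, P2:S(80), P3:I | bus: BusRd
[4] P0: load  L4 | P0:S(80), P1:I, P2:S(80), P3:I | bus: none
[5] P2: load  L6 | P0:I, P1:I, P2:E(0), P3:I | bus: BusRd
[6] P2: store L7 := 96 | P0:I, P1:I, P2:M(96), P3:I | bus: BusRdX
[7] P2: load  L1 | P0:I, P1:I, P2:E(50), P3:I | bus: BusRd
[8] P1: load  L7 | P0:I, P1:S(96), P2:O(96), P3:I | bus: BusRd
[9] P0: store L4 := 56 | P0:M(56), P1:I, P2:I, P3:I | bus: BusUpgr
[10] P3: load  L7 | P0:I, P1:S(96), P2:O(96), P3:S(96) | bus: BusRd
[11] P2: load  L1 | P0:I, P1:I, P2:E(50), P3:I | bus: none
[12] P2: load  L5 | P0:I, P1:I, P2:E(60), P3:I | bus: BusRd
[13] P0: load  L3 | P0:E(60), P1:I, P2:I, P3:I | bus: BusRd
[14] P1: load  L5 | P0:I, P1:S(60), P2:S(60), P3:I | bus: BusRd
[15] P0: store L7 := 95 | P0:M(95), P1:I, P2:I, P3:I | bus: BusRdX,Flush
[16] P2: load  L0 | P0:I, P1:I, P2:E(20), P3:I | bus: BusRd
[17] P1: store L3 := 91 | P0:I, P1:M(91), P2:I, P3:I | bus: BusRdX
[18] P3: store L4 := 94 | P0:I, P1:I, P2:I, P3:M(94) | bus: BusRdX,Flush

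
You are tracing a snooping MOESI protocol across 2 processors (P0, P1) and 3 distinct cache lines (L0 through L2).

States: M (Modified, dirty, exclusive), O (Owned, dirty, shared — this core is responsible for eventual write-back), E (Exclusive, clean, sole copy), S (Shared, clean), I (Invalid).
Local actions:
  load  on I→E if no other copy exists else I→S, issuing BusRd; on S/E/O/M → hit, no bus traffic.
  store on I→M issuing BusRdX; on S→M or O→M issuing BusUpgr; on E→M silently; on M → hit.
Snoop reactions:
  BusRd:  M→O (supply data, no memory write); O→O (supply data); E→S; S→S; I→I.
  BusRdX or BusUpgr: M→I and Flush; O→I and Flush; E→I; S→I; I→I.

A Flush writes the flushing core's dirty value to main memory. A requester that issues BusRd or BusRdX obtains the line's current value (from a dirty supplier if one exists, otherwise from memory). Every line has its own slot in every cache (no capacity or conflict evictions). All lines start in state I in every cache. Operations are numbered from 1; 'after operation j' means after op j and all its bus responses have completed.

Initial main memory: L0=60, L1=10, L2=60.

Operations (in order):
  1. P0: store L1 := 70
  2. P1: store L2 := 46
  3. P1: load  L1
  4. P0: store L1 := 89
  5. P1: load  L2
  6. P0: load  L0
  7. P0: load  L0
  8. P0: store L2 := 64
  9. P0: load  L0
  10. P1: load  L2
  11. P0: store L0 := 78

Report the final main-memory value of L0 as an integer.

memory[L0] = 60

  op1 P0: store L1 := 70 → M/I on L1; bus BusRdX; mem=10
  op2 P1: store L2 := 46 → I/M on L2; bus BusRdX; mem=60
  op3 P1: load  L1 → O/S on L1; bus BusRd; mem=10
  op4 P0: store L1 := 89 → M/I on L1; bus BusUpgr; mem=10
  op5 P1: load  L2 → I/M on L2; bus (none); mem=60
  op6 P0: load  L0 → E/I on L0; bus BusRd; mem=60
  op7 P0: load  L0 → E/I on L0; bus (none); mem=60
  op8 P0: store L2 := 64 → M/I on L2; bus BusRdX Flush; mem=46
  op9 P0: load  L0 → E/I on L0; bus (none); mem=60
  op10 P1: load  L2 → O/S on L2; bus BusRd; mem=46
  op11 P0: store L0 := 78 → M/I on L0; bus (none); mem=60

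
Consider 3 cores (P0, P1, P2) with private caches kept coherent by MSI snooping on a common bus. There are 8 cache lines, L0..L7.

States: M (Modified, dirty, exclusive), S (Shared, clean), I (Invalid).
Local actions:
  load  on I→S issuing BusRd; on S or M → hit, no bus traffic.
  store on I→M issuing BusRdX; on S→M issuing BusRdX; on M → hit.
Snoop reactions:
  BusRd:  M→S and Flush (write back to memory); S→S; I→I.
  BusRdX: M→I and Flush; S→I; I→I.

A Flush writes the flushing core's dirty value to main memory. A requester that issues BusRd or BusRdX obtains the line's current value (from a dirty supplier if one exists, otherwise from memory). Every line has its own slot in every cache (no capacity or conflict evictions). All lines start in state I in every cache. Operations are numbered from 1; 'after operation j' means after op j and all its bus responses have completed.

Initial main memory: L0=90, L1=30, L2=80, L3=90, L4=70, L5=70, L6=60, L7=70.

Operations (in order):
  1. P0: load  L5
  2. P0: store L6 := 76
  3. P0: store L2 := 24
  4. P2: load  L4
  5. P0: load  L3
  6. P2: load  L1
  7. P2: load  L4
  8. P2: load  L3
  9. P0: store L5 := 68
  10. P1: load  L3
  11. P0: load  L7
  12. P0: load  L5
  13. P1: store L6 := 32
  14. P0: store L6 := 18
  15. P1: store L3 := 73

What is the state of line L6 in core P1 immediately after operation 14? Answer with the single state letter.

state = I

step 1: P0: load  L5  ⟶  SII  (L5)  txn=BusRd  M[L5]=70
step 2: P0: store L6 := 76  ⟶  MII  (L6)  txn=BusRdX  M[L6]=60
step 3: P0: store L2 := 24  ⟶  MII  (L2)  txn=BusRdX  M[L2]=80
step 4: P2: load  L4  ⟶  IIS  (L4)  txn=BusRd  M[L4]=70
step 5: P0: load  L3  ⟶  SII  (L3)  txn=BusRd  M[L3]=90
step 6: P2: load  L1  ⟶  IIS  (L1)  txn=BusRd  M[L1]=30
step 7: P2: load  L4  ⟶  IIS  (L4)  txn=∅  M[L4]=70
step 8: P2: load  L3  ⟶  SIS  (L3)  txn=BusRd  M[L3]=90
step 9: P0: store L5 := 68  ⟶  MII  (L5)  txn=BusRdX  M[L5]=70
step 10: P1: load  L3  ⟶  SSS  (L3)  txn=BusRd  M[L3]=90
step 11: P0: load  L7  ⟶  SII  (L7)  txn=BusRd  M[L7]=70
step 12: P0: load  L5  ⟶  MII  (L5)  txn=∅  M[L5]=70
step 13: P1: store L6 := 32  ⟶  IMI  (L6)  txn=BusRdX+Flush  M[L6]=76
step 14: P0: store L6 := 18  ⟶  MII  (L6)  txn=BusRdX+Flush  M[L6]=32
step 15: P1: store L3 := 73  ⟶  IMI  (L3)  txn=BusRdX  M[L3]=90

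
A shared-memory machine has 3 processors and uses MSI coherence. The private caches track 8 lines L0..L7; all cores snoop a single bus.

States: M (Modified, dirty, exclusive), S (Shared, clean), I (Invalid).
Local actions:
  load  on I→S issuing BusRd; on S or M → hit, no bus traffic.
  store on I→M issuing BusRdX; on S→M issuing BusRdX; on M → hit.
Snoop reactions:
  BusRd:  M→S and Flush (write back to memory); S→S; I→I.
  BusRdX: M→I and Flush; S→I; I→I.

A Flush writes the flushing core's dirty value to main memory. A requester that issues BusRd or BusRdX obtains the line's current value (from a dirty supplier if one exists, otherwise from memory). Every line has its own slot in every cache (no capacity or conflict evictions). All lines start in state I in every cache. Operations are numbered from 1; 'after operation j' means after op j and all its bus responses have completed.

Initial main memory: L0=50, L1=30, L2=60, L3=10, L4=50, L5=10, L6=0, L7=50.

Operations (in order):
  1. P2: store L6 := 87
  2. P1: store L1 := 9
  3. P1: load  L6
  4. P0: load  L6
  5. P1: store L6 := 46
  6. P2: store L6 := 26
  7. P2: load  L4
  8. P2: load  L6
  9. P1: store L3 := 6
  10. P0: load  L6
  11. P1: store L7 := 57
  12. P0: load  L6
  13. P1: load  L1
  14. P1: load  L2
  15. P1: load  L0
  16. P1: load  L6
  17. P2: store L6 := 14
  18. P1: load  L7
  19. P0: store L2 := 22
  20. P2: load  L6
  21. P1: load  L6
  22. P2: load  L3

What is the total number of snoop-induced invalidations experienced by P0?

invalidations = 2

[1] P2: store L6 := 87 | P0:I, P1:I, P2:M(87) | bus: BusRdX
[2] P1: store L1 := 9 | P0:I, P1:M(9), P2:I | bus: BusRdX
[3] P1: load  L6 | P0:I, P1:S(87), P2:S(87) | bus: BusRd,Flush
[4] P0: load  L6 | P0:S(87), P1:S(87), P2:S(87) | bus: BusRd
[5] P1: store L6 := 46 | P0:I, P1:M(46), P2:I | bus: BusRdX
[6] P2: store L6 := 26 | P0:I, P1:I, P2:M(26) | bus: BusRdX,Flush
[7] P2: load  L4 | P0:I, P1:I, P2:S(50) | bus: BusRd
[8] P2: load  L6 | P0:I, P1:I, P2:M(26) | bus: none
[9] P1: store L3 := 6 | P0:I, P1:M(6), P2:I | bus: BusRdX
[10] P0: load  L6 | P0:S(26), P1:I, P2:S(26) | bus: BusRd,Flush
[11] P1: store L7 := 57 | P0:I, P1:M(57), P2:I | bus: BusRdX
[12] P0: load  L6 | P0:S(26), P1:I, P2:S(26) | bus: none
[13] P1: load  L1 | P0:I, P1:M(9), P2:I | bus: none
[14] P1: load  L2 | P0:I, P1:S(60), P2:I | bus: BusRd
[15] P1: load  L0 | P0:I, P1:S(50), P2:I | bus: BusRd
[16] P1: load  L6 | P0:S(26), P1:S(26), P2:S(26) | bus: BusRd
[17] P2: store L6 := 14 | P0:I, P1:I, P2:M(14) | bus: BusRdX
[18] P1: load  L7 | P0:I, P1:M(57), P2:I | bus: none
[19] P0: store L2 := 22 | P0:M(22), P1:I, P2:I | bus: BusRdX
[20] P2: load  L6 | P0:I, P1:I, P2:M(14) | bus: none
[21] P1: load  L6 | P0:I, P1:S(14), P2:S(14) | bus: BusRd,Flush
[22] P2: load  L3 | P0:I, P1:S(6), P2:S(6) | bus: BusRd,Flush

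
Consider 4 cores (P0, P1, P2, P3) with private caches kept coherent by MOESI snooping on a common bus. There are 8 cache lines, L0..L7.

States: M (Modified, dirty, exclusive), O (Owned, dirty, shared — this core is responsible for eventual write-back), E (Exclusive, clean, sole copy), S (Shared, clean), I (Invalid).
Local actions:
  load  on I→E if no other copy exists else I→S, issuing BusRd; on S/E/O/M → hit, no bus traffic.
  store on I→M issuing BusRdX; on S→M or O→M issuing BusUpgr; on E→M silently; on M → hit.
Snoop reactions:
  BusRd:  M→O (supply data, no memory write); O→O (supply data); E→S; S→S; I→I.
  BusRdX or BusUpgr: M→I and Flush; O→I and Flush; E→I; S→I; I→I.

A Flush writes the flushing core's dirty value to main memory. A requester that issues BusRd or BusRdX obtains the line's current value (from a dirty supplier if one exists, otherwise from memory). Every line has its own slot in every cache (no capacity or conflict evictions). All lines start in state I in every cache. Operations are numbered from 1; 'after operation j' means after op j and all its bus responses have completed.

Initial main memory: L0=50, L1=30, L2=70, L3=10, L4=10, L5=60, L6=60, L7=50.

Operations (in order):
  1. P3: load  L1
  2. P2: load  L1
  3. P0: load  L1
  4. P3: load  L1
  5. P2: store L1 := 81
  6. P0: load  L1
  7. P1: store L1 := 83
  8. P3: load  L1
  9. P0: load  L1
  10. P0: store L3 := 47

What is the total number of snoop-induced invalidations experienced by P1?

invalidations = 0

step 1: P3: load  L1  ⟶  IIIE  (L1)  txn=BusRd  M[L1]=30
step 2: P2: load  L1  ⟶  IISS  (L1)  txn=BusRd  M[L1]=30
step 3: P0: load  L1  ⟶  SISS  (L1)  txn=BusRd  M[L1]=30
step 4: P3: load  L1  ⟶  SISS  (L1)  txn=∅  M[L1]=30
step 5: P2: store L1 := 81  ⟶  IIMI  (L1)  txn=BusUpgr  M[L1]=30
step 6: P0: load  L1  ⟶  SIOI  (L1)  txn=BusRd  M[L1]=30
step 7: P1: store L1 := 83  ⟶  IMII  (L1)  txn=BusRdX+Flush  M[L1]=81
step 8: P3: load  L1  ⟶  IOIS  (L1)  txn=BusRd  M[L1]=81
step 9: P0: load  L1  ⟶  SOIS  (L1)  txn=BusRd  M[L1]=81
step 10: P0: store L3 := 47  ⟶  MIII  (L3)  txn=BusRdX  M[L3]=10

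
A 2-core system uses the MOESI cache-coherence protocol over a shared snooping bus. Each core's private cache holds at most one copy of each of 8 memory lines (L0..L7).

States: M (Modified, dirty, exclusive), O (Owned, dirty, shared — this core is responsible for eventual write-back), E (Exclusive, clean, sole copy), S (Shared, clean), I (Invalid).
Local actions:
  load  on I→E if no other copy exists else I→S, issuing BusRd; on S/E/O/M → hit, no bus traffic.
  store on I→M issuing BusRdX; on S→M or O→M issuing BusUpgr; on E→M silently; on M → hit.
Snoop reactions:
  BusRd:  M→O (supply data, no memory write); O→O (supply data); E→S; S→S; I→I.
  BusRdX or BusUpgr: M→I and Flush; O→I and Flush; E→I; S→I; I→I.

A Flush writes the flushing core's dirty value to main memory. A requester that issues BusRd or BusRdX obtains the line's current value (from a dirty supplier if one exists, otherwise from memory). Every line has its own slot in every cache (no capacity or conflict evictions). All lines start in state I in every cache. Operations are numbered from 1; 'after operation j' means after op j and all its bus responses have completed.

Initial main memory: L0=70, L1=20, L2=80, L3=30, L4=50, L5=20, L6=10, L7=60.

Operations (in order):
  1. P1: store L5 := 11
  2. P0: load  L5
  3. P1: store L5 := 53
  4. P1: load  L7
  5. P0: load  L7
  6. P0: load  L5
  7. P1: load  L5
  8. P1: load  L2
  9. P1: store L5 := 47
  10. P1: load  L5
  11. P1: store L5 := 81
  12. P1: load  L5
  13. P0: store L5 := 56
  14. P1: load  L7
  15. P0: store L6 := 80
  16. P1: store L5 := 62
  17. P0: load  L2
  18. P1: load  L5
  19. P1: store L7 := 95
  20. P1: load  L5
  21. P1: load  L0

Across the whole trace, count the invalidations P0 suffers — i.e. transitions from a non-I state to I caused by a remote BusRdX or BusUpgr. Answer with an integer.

invalidations = 4

[1] P1: store L5 := 11 | P0:I, P1:M(11) | bus: BusRdX
[2] P0: load  L5 | P0:S(11), P1:O(11) | bus: BusRd
[3] P1: store L5 := 53 | P0:I, P1:M(53) | bus: BusUpgr
[4] P1: load  L7 | P0:I, P1:E(60) | bus: BusRd
[5] P0: load  L7 | P0:S(60), P1:S(60) | bus: BusRd
[6] P0: load  L5 | P0:S(53), P1:O(53) | bus: BusRd
[7] P1: load  L5 | P0:S(53), P1:O(53) | bus: none
[8] P1: load  L2 | P0:I, P1:E(80) | bus: BusRd
[9] P1: store L5 := 47 | P0:I, P1:M(47) | bus: BusUpgr
[10] P1: load  L5 | P0:I, P1:M(47) | bus: none
[11] P1: store L5 := 81 | P0:I, P1:M(81) | bus: none
[12] P1: load  L5 | P0:I, P1:M(81) | bus: none
[13] P0: store L5 := 56 | P0:M(56), P1:I | bus: BusRdX,Flush
[14] P1: load  L7 | P0:S(60), P1:S(60) | bus: none
[15] P0: store L6 := 80 | P0:M(80), P1:I | bus: BusRdX
[16] P1: store L5 := 62 | P0:I, P1:M(62) | bus: BusRdX,Flush
[17] P0: load  L2 | P0:S(80), P1:S(80) | bus: BusRd
[18] P1: load  L5 | P0:I, P1:M(62) | bus: none
[19] P1: store L7 := 95 | P0:I, P1:M(95) | bus: BusUpgr
[20] P1: load  L5 | P0:I, P1:M(62) | bus: none
[21] P1: load  L0 | P0:I, P1:E(70) | bus: BusRd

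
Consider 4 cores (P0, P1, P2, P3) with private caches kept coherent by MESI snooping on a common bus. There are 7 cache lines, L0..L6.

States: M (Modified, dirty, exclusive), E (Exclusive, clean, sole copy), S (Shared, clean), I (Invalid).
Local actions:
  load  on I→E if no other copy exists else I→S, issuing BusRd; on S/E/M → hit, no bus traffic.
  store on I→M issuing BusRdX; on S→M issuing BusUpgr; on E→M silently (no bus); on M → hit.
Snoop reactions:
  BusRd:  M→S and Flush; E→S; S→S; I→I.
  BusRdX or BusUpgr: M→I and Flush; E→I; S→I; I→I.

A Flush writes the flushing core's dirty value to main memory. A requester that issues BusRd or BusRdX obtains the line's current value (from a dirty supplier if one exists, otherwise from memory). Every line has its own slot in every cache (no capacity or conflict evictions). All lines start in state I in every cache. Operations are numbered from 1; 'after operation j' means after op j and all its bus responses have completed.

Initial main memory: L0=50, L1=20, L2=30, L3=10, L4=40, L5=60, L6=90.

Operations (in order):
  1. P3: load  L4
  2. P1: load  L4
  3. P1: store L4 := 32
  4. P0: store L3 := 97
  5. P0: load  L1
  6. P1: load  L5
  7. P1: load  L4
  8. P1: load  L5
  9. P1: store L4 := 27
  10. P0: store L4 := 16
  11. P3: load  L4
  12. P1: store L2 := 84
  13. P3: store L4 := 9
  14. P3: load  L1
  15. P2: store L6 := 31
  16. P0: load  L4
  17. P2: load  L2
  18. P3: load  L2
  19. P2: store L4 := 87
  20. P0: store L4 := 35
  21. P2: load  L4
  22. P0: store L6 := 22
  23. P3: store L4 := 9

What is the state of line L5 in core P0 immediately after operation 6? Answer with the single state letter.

  op1 P3: load  L4 → I/I/I/E on L4; bus BusRd; mem=40
  op2 P1: load  L4 → I/S/I/S on L4; bus BusRd; mem=40
  op3 P1: store L4 := 32 → I/M/I/I on L4; bus BusUpgr; mem=40
  op4 P0: store L3 := 97 → M/I/I/I on L3; bus BusRdX; mem=10
  op5 P0: load  L1 → E/I/I/I on L1; bus BusRd; mem=20
  op6 P1: load  L5 → I/E/I/I on L5; bus BusRd; mem=60
  op7 P1: load  L4 → I/M/I/I on L4; bus (none); mem=40
  op8 P1: load  L5 → I/E/I/I on L5; bus (none); mem=60
  op9 P1: store L4 := 27 → I/M/I/I on L4; bus (none); mem=40
  op10 P0: store L4 := 16 → M/I/I/I on L4; bus BusRdX Flush; mem=27
  op11 P3: load  L4 → S/I/I/S on L4; bus BusRd Flush; mem=16
  op12 P1: store L2 := 84 → I/M/I/I on L2; bus BusRdX; mem=30
  op13 P3: store L4 := 9 → I/I/I/M on L4; bus BusUpgr; mem=16
  op14 P3: load  L1 → S/I/I/S on L1; bus BusRd; mem=20
  op15 P2: store L6 := 31 → I/I/M/I on L6; bus BusRdX; mem=90
  op16 P0: load  L4 → S/I/I/S on L4; bus BusRd Flush; mem=9
  op17 P2: load  L2 → I/S/S/I on L2; bus BusRd Flush; mem=84
  op18 P3: load  L2 → I/S/S/S on L2; bus BusRd; mem=84
  op19 P2: store L4 := 87 → I/I/M/I on L4; bus BusRdX; mem=9
  op20 P0: store L4 := 35 → M/I/I/I on L4; bus BusRdX Flush; mem=87
  op21 P2: load  L4 → S/I/S/I on L4; bus BusRd Flush; mem=35
  op22 P0: store L6 := 22 → M/I/I/I on L6; bus BusRdX Flush; mem=31
  op23 P3: store L4 := 9 → I/I/I/M on L4; bus BusRdX; mem=35

state = I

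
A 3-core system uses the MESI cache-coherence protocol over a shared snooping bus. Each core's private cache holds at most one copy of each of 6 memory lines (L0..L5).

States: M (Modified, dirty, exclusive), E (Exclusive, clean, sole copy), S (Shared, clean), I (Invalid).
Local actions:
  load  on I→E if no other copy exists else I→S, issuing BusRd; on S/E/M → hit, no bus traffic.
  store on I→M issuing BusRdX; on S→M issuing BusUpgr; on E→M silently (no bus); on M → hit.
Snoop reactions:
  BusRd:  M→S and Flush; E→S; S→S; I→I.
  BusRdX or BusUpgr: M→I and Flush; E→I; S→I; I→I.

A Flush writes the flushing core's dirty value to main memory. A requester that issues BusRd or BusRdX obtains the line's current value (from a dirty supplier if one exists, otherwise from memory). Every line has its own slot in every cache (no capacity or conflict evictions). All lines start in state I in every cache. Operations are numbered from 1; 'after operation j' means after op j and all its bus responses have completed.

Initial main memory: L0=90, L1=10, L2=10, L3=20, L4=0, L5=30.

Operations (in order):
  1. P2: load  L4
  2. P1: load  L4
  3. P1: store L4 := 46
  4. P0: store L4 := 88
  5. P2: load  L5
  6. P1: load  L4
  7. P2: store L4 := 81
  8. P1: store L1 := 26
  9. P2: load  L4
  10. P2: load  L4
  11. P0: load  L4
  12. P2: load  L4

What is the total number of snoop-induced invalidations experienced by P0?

invalidations = 1

[1] P2: load  L4 | P0:I, P1:I, P2:E(0) | bus: BusRd
[2] P1: load  L4 | P0:I, P1:S(0), P2:S(0) | bus: BusRd
[3] P1: store L4 := 46 | P0:I, P1:M(46), P2:I | bus: BusUpgr
[4] P0: store L4 := 88 | P0:M(88), P1:I, P2:I | bus: BusRdX,Flush
[5] P2: load  L5 | P0:I, P1:I, P2:E(30) | bus: BusRd
[6] P1: load  L4 | P0:S(88), P1:S(88), P2:I | bus: BusRd,Flush
[7] P2: store L4 := 81 | P0:I, P1:I, P2:M(81) | bus: BusRdX
[8] P1: store L1 := 26 | P0:I, P1:M(26), P2:I | bus: BusRdX
[9] P2: load  L4 | P0:I, P1:I, P2:M(81) | bus: none
[10] P2: load  L4 | P0:I, P1:I, P2:M(81) | bus: none
[11] P0: load  L4 | P0:S(81), P1:I, P2:S(81) | bus: BusRd,Flush
[12] P2: load  L4 | P0:S(81), P1:I, P2:S(81) | bus: none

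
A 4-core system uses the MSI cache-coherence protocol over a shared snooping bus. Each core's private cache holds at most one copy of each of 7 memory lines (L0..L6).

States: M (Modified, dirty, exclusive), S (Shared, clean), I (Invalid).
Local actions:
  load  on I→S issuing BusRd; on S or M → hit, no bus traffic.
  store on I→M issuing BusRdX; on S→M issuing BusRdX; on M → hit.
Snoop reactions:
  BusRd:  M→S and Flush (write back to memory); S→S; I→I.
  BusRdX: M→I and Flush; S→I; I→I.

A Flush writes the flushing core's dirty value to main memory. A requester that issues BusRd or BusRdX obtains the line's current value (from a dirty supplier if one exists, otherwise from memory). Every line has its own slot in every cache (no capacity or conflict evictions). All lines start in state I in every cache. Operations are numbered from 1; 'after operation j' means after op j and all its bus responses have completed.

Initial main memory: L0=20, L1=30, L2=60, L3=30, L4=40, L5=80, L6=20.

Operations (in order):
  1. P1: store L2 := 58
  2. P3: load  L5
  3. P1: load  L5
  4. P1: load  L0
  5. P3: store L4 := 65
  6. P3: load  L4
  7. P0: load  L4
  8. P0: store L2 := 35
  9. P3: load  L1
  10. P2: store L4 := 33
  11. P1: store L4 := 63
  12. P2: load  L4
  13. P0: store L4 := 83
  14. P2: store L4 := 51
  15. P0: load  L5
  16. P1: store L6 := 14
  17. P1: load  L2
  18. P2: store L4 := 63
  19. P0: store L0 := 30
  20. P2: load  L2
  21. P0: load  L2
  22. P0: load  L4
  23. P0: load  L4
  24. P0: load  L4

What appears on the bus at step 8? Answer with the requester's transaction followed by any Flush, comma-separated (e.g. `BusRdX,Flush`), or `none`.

step 1: P1: store L2 := 58  ⟶  IMII  (L2)  txn=BusRdX  M[L2]=60
step 2: P3: load  L5  ⟶  IIIS  (L5)  txn=BusRd  M[L5]=80
step 3: P1: load  L5  ⟶  ISIS  (L5)  txn=BusRd  M[L5]=80
step 4: P1: load  L0  ⟶  ISII  (L0)  txn=BusRd  M[L0]=20
step 5: P3: store L4 := 65  ⟶  IIIM  (L4)  txn=BusRdX  M[L4]=40
step 6: P3: load  L4  ⟶  IIIM  (L4)  txn=∅  M[L4]=40
step 7: P0: load  L4  ⟶  SIIS  (L4)  txn=BusRd+Flush  M[L4]=65
step 8: P0: store L2 := 35  ⟶  MIII  (L2)  txn=BusRdX+Flush  M[L2]=58
step 9: P3: load  L1  ⟶  IIIS  (L1)  txn=BusRd  M[L1]=30
step 10: P2: store L4 := 33  ⟶  IIMI  (L4)  txn=BusRdX  M[L4]=65
step 11: P1: store L4 := 63  ⟶  IMII  (L4)  txn=BusRdX+Flush  M[L4]=33
step 12: P2: load  L4  ⟶  ISSI  (L4)  txn=BusRd+Flush  M[L4]=63
step 13: P0: store L4 := 83  ⟶  MIII  (L4)  txn=BusRdX  M[L4]=63
step 14: P2: store L4 := 51  ⟶  IIMI  (L4)  txn=BusRdX+Flush  M[L4]=83
step 15: P0: load  L5  ⟶  SSIS  (L5)  txn=BusRd  M[L5]=80
step 16: P1: store L6 := 14  ⟶  IMII  (L6)  txn=BusRdX  M[L6]=20
step 17: P1: load  L2  ⟶  SSII  (L2)  txn=BusRd+Flush  M[L2]=35
step 18: P2: store L4 := 63  ⟶  IIMI  (L4)  txn=∅  M[L4]=83
step 19: P0: store L0 := 30  ⟶  MIII  (L0)  txn=BusRdX  M[L0]=20
step 20: P2: load  L2  ⟶  SSSI  (L2)  txn=BusRd  M[L2]=35
step 21: P0: load  L2  ⟶  SSSI  (L2)  txn=∅  M[L2]=35
step 22: P0: load  L4  ⟶  SISI  (L4)  txn=BusRd+Flush  M[L4]=63
step 23: P0: load  L4  ⟶  SISI  (L4)  txn=∅  M[L4]=63
step 24: P0: load  L4  ⟶  SISI  (L4)  txn=∅  M[L4]=63

bus = BusRdX,Flush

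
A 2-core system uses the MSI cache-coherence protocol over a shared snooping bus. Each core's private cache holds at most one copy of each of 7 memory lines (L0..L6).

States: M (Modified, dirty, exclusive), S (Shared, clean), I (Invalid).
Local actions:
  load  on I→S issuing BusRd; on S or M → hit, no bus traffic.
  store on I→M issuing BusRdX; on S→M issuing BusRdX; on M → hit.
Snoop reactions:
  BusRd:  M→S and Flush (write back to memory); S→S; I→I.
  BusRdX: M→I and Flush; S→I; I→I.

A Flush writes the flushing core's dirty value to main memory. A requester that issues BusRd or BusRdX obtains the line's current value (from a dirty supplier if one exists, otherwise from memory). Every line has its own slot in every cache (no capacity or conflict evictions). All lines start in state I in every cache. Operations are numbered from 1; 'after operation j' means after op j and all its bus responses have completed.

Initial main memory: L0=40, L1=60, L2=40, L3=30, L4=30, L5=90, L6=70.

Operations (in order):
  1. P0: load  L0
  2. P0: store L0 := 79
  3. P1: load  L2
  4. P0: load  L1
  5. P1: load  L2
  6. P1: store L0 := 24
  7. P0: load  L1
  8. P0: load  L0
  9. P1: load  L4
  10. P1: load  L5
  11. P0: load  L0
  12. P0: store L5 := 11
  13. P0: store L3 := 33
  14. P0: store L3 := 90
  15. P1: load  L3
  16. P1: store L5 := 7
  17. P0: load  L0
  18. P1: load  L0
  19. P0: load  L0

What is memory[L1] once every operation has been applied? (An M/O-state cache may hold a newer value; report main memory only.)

memory[L1] = 60

step 1: P0: load  L0  ⟶  SI  (L0)  txn=BusRd  M[L0]=40
step 2: P0: store L0 := 79  ⟶  MI  (L0)  txn=BusRdX  M[L0]=40
step 3: P1: load  L2  ⟶  IS  (L2)  txn=BusRd  M[L2]=40
step 4: P0: load  L1  ⟶  SI  (L1)  txn=BusRd  M[L1]=60
step 5: P1: load  L2  ⟶  IS  (L2)  txn=∅  M[L2]=40
step 6: P1: store L0 := 24  ⟶  IM  (L0)  txn=BusRdX+Flush  M[L0]=79
step 7: P0: load  L1  ⟶  SI  (L1)  txn=∅  M[L1]=60
step 8: P0: load  L0  ⟶  SS  (L0)  txn=BusRd+Flush  M[L0]=24
step 9: P1: load  L4  ⟶  IS  (L4)  txn=BusRd  M[L4]=30
step 10: P1: load  L5  ⟶  IS  (L5)  txn=BusRd  M[L5]=90
step 11: P0: load  L0  ⟶  SS  (L0)  txn=∅  M[L0]=24
step 12: P0: store L5 := 11  ⟶  MI  (L5)  txn=BusRdX  M[L5]=90
step 13: P0: store L3 := 33  ⟶  MI  (L3)  txn=BusRdX  M[L3]=30
step 14: P0: store L3 := 90  ⟶  MI  (L3)  txn=∅  M[L3]=30
step 15: P1: load  L3  ⟶  SS  (L3)  txn=BusRd+Flush  M[L3]=90
step 16: P1: store L5 := 7  ⟶  IM  (L5)  txn=BusRdX+Flush  M[L5]=11
step 17: P0: load  L0  ⟶  SS  (L0)  txn=∅  M[L0]=24
step 18: P1: load  L0  ⟶  SS  (L0)  txn=∅  M[L0]=24
step 19: P0: load  L0  ⟶  SS  (L0)  txn=∅  M[L0]=24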